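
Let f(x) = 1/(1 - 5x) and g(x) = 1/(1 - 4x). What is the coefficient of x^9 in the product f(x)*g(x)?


The coefficient of x^n in f*g is the Cauchy product: sum_{k=0}^{n} a^k * b^(n-k).
With a=5, b=4, n=9:
sum_{k=0}^{9} 5^k * 4^(9-k)
= 8717049

8717049


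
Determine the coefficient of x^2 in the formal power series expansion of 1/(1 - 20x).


The geometric series identity gives 1/(1 - c x) = sum_{k>=0} c^k x^k, so the coefficient of x^k is c^k.
Here c = 20 and k = 2.
Computing: 20^2 = 400

400


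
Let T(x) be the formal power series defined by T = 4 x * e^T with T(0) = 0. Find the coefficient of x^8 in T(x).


Apply the Lagrange inversion formula: if T = 4 x * phi(T) with phi(t) = e^t, then
[x^n] T = 4^n * (1/n) [t^(n-1)] phi(t)^n = 4^n * (1/n) [t^(n-1)] e^(n t) = 4^n * (1/n) * n^(n-1) / (n-1)! = 4^n * n^(n-1) / n!.
When c = 1 this is the Cayley count of rooted labeled trees on n vertices, divided by n!.
For n = 8: 4^8 * 8^7 / 8! = 65536 * 2097152/40320 = 1073741824/315.

1073741824/315


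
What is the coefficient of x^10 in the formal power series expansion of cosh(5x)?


The Maclaurin series is cosh(t) = sum_{m>=0} t^(2m) / (2m)!, so substituting t = 5x, only even powers of x are nonzero, with coefficient of x^(2m) equal to 5^(2m) / (2m)!.
For x^10 the coefficient is 5^10/10! = 9765625/3628800 = 390625/145152.

390625/145152


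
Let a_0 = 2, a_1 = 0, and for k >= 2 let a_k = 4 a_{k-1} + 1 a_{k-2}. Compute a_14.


Iterating the recurrence forward:
a_0 = 2
a_1 = 0
a_2 = 4*0 + 1*2 = 2
a_3 = 4*2 + 1*0 = 8
a_4 = 4*8 + 1*2 = 34
a_5 = 4*34 + 1*8 = 144
a_6 = 4*144 + 1*34 = 610
a_7 = 4*610 + 1*144 = 2584
a_8 = 4*2584 + 1*610 = 10946
a_9 = 4*10946 + 1*2584 = 46368
a_10 = 4*46368 + 1*10946 = 196418
a_11 = 4*196418 + 1*46368 = 832040
a_12 = 4*832040 + 1*196418 = 3524578
a_13 = 4*3524578 + 1*832040 = 14930352
a_14 = 4*14930352 + 1*3524578 = 63245986
So a_14 = 63245986.

63245986


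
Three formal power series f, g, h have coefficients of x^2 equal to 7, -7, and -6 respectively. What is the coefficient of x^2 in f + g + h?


Series addition is componentwise:
7 + -7 + -6
= -6

-6


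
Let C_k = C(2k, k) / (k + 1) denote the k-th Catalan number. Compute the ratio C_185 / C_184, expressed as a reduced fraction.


Using C_k = (2k)! / (k! (k+1)!), the ratio C_{k+1}/C_k simplifies to
C_{k+1}/C_k = [(2k+2)! / ((k+1)! (k+2)!)] * [k! (k+1)! / (2k)!]
 = (2k+2)(2k+1) / ((k+1)(k+2)) = 2(2k+1) / (k+2).
For k = 184: 2(2*184 + 1) / (184 + 2) = 738/186 = 123/31.

123/31


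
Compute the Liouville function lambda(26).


The Liouville function is lambda(k) = (-1)^Omega(k), where Omega(k) counts the prime factors of k with multiplicity.
Factoring: 26 = 2 * 13, so Omega(26) = 2.
lambda(26) = (-1)^2 = 1.

1


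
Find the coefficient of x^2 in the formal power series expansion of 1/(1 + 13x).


Write 1/(1 + c x) = 1/(1 - (-c) x) and apply the geometric-series identity
1/(1 - y) = sum_{k>=0} y^k to get 1/(1 + c x) = sum_{k>=0} (-c)^k x^k.
So the coefficient of x^k is (-c)^k = (-1)^k * c^k.
Here c = 13 and k = 2:
(-13)^2 = 1 * 169 = 169

169


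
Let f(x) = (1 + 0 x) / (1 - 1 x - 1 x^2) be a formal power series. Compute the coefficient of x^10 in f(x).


Write f(x) = sum_{k>=0} a_k x^k. Multiplying both sides by 1 - 1 x - 1 x^2 gives
(1 - 1 x - 1 x^2) sum_{k>=0} a_k x^k = 1 + 0 x.
Matching coefficients:
 x^0: a_0 = 1
 x^1: a_1 - 1 a_0 = 0  =>  a_1 = 1*1 + 0 = 1
 x^k (k >= 2): a_k = 1 a_{k-1} + 1 a_{k-2}.
Iterating: a_2 = 2, a_3 = 3, a_4 = 5, a_5 = 8, a_6 = 13, a_7 = 21, a_8 = 34, a_9 = 55, a_10 = 89.
So the coefficient of x^10 is 89.

89


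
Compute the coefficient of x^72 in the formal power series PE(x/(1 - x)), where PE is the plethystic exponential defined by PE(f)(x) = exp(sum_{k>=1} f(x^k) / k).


For f(x) = x/(1 - x) we have
sum_{k>=1} f(x^k) / k = sum_{k>=1} (1/k) * x^k / (1 - x^k) = sum_{k, m >= 1} x^(k m) / k,
which after exponentiating simplifies to
PE(x/(1 - x)) = prod_{k>=1} 1 / (1 - x^k).
This is the generating function for the partition function p(n), so the coefficient of x^72 is p(72).
Computing p(72) by dynamic programming over parts 1, 2, ..., 72: p(72) = 5392783.

5392783


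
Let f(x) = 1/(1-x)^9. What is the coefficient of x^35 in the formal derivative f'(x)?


Differentiate: d/dx [ 1/(1-x)^r ] = r / (1-x)^(r+1).
Here r = 9, so f'(x) = 9 / (1-x)^10.
The expansion of 1/(1-x)^(r+1) has coefficient of x^n equal to C(n+r, r).
So the coefficient of x^35 in f'(x) is
9 * C(44, 9) = 9 * 708930508 = 6380374572

6380374572


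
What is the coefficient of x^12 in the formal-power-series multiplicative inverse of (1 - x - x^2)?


Let the inverse be f(x) = sum_{k>=0} a_k x^k. From f(x) * (1 - x - x^2) = 1 and matching coefficients:
 x^0: a_0 = 1.
 x^1: a_1 - a_0 = 0, so a_1 = 1.
 x^k (k >= 2): a_k - a_{k-1} - a_{k-2} = 0, i.e. a_k = a_{k-1} + a_{k-2}.
This is the Fibonacci-type recurrence shifted so that a_0 = a_1 = 1.
Iterating: a_0=1, a_1=1, a_2=2, a_3=3, a_4=5, a_5=8, a_6=13, a_7=21, a_8=34, a_9=55, ...
a_12 = 233.

233


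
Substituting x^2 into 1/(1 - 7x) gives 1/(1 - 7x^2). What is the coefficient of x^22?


The coefficient of x^(2m) in 1/(1 - 7x^2) is 7^m.
With n = 22 = 2*11, the coefficient is 7^11 = 1977326743.

1977326743


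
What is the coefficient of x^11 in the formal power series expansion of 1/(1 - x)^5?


The expansion 1/(1 - x)^r = sum_{k>=0} C(k + r - 1, r - 1) x^k follows from the multiset / negative-binomial theorem (or from repeated differentiation of the geometric series).
For r = 5 and k = 11:
C(15, 4) = 1307674368000 / (24 * 39916800) = 1365.

1365


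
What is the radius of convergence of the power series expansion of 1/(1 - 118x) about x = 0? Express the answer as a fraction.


Expanding 1/(1 - 118x) = sum_{k>=0} 118^k x^k, the series converges when |118x| < 1, i.e., |x| < 1/118.
So the radius of convergence is 1/118 = 1/118.

1/118


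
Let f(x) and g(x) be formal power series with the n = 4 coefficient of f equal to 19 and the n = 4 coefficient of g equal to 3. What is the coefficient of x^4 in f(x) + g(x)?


Addition of formal power series is termwise.
The coefficient of x^4 in f + g = 19 + 3
= 22

22


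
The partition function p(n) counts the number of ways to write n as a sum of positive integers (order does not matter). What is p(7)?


Using the generating function prod_{k>=1} 1/(1-x^k), we compute p(7).
By dynamic programming over parts 1 through 7:
p(7) = 15

15


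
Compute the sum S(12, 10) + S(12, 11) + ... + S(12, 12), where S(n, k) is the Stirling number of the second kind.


By definition, S(n, k) counts partitions of an n-set into exactly k nonempty blocks.
Computing row n = 12 for k = 10..12:
S(12, k): 1705, 66, 1
Sum = 1772.

1772


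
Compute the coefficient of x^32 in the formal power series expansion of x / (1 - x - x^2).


Let f(x) = sum_{k>=0} a_k x^k. Multiplying f(x) * (1 - x - x^2) = x and matching coefficients gives a_0 = 0, a_1 = 1, and a_k = a_{k-1} + a_{k-2} for k >= 2. These are the Fibonacci numbers F_k.
Iterating from F_0 = 0, F_1 = 1:
F_0=0, F_1=1, F_2=1, F_3=2, F_4=3, F_5=5, F_6=8, F_7=13, F_8=21, F_9=34, ...
F_32 = 2178309.

2178309


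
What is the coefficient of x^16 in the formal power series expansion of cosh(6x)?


The Maclaurin series is cosh(t) = sum_{m>=0} t^(2m) / (2m)!, so substituting t = 6x, only even powers of x are nonzero, with coefficient of x^(2m) equal to 6^(2m) / (2m)!.
For x^16 the coefficient is 6^16/16! = 2821109907456/20922789888000 = 118098/875875.

118098/875875


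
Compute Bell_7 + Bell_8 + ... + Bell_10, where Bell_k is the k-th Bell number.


Recall Bell_k counts set partitions of a k-set (with Bell_0 = 1 by convention).
Bell_7 through Bell_10: 877, 4140, 21147, 115975
Sum = 877 + 4140 + 21147 + 115975 = 142139.

142139


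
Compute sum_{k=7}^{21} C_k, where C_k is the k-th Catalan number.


C_7 through C_21: 429, 1430, 4862, 16796, 58786, 208012, 742900, 2674440, 9694845, 35357670, 129644790, 477638700, 1767263190, 6564120420, 24466267020
Sum = 429 + 1430 + 4862 + 16796 + 58786 + 208012 + 742900 + 2674440 + 9694845 + 35357670 + 129644790 + 477638700 + 1767263190 + 6564120420 + 24466267020
= 33453694290

33453694290


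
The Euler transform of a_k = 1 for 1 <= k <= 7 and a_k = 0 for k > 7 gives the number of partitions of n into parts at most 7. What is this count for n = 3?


Partitions of 3 into parts at most 7:
Using generating function (1-x)^(-1)(1-x^2)^(-1)...(1-x^7)^(-1),
the coefficient of x^3 = 3

3


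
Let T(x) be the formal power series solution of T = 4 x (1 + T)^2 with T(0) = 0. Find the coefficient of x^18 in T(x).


Apply the Lagrange inversion formula: if T = 4 x * phi(T) with phi(t) = (1 + t)^2, then [x^n] T = 4^n * (1/n) [t^(n-1)] phi(t)^n = 4^n * (1/n) [t^(n-1)] (1 + t)^(2n) = 4^n * (1/n) C(2n, n-1).
Using the identity C(2n, n-1) = C(2n, n) * n / (n+1), the unscaled factor equals C(2n, n) / (n+1) = C_n, the n-th Catalan number.
For n = 18: C_18 = C(36, 18) / 19 = 9075135300/19 = 477638700.
With the 4^18 = 68719476736 factor, the coefficient is 68719476736 * 477638700 = 32823081532863283200.

32823081532863283200


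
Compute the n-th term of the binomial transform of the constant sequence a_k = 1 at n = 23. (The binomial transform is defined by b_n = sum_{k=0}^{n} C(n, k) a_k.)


With a_k = 1 for all k, b_n = sum_{k=0}^{n} C(n, k) = 2^n by the binomial theorem.
For n = 23: 2^23 = 8388608.

8388608


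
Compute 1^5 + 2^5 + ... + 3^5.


This power sum has a closed form given by Faulhaber's formula
sum_{k=1}^{m} k^p = (1 / (p + 1)) * sum_{j=0}^{p} C(p + 1, j) B_j m^(p + 1 - j),
but for small m direct computation is fastest:
1 + 32 + 243 = 276.

276


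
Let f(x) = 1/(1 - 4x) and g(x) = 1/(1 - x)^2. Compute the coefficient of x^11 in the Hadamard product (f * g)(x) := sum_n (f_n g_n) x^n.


f has coefficients f_k = 4^k. For g = 1/(1 - x)^2 the coefficient is g_k = C(k + 1, 1) = k + 1. The Hadamard coefficient is (f * g)_k = 4^k * (k + 1).
For k = 11: 4^11 * 12 = 4194304 * 12 = 50331648.

50331648


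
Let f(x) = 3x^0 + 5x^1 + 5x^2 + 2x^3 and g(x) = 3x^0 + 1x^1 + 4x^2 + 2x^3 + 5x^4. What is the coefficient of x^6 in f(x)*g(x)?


Cauchy product at x^6:
5*5 + 2*2
= 29

29


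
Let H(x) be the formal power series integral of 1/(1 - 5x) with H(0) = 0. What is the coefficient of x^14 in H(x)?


1/(1 - 5x) = sum_{k>=0} 5^k x^k. Integrating termwise with H(0) = 0:
H(x) = sum_{k>=0} 5^k x^(k+1) / (k+1) = sum_{m>=1} 5^(m-1) x^m / m.
For m = 14: 5^13/14 = 1220703125/14 = 1220703125/14.

1220703125/14


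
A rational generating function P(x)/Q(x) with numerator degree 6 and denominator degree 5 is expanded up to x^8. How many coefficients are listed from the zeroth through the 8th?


Expanding up to x^8 gives the coefficients for x^0, x^1, ..., x^8.
That is 8 + 1 = 9 coefficients in total.

9


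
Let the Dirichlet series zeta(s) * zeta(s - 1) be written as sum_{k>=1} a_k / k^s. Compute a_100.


Convolution gives a_k = sum_{d | k} d * 1 = sum_{d | k} d = sigma(k), the sum of positive divisors of k.
For k = 100, the divisors are 1, 2, 4, 5, 10, 20, 25, 50, 100, so
sigma(100) = 1 + 2 + 4 + 5 + 10 + 20 + 25 + 50 + 100 = 217.

217


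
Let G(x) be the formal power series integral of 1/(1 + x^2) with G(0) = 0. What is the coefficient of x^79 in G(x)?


1/(1 + x^2) = sum_{j>=0} (-1)^j x^(2j). Integrating termwise with G(0) = 0:
G(x) = sum_{j>=0} (-1)^j x^(2j+1) / (2j+1) = arctan(x).
Only odd powers are nonzero. For x^79 write 79 = 2*39 + 1, giving
(-1)^39 / 79 = -1/79 = -1/79.

-1/79


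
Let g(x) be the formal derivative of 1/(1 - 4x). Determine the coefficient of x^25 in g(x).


Differentiate termwise: d/dx sum_{k>=0} 4^k x^k = sum_{k>=1} k 4^k x^(k-1) = sum_{j>=0} (j+1) 4^(j+1) x^j.
Equivalently, d/dx [1/(1 - 4x)] = 4/(1 - 4x)^2.
For j = 25: 26 * 4^26 = 26 * 4503599627370496 = 117093590311632896.

117093590311632896


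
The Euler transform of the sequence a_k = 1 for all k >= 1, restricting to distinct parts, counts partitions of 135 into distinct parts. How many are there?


Partitions of 135 into distinct parts can be computed via generating function.
Product (1+x)(1+x^2)(1+x^3)...
The coefficient of x^135 = 6711480

6711480


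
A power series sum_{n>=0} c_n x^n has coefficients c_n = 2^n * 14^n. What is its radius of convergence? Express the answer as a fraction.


By the root test (Cauchy-Hadamard), the radius is R = 1 / limsup_n |c_n|^(1/n).
Here |c_n|^(1/n) = (2^n * 14^n)^(1/n) = 2 * 14 = 28 for all n.
So R = 1/28 = 1/28.

1/28


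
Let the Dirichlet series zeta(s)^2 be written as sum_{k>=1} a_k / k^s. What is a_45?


The Dirichlet convolution of the constant function 1 with itself gives (1 * 1)(k) = sum_{d | k} 1 = d(k), the number of positive divisors of k.
Since zeta(s) = sum_{k>=1} 1/k^s, we have zeta(s)^2 = sum_{k>=1} d(k)/k^s, so a_k = d(k).
For k = 45: the divisors are 1, 3, 5, 9, 15, 45.
Count = 6.

6


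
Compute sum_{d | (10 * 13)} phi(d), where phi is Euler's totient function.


First, 10 * 13 = 130. One classical identity is sum_{d | n} phi(d) = n (each k in [1, n] has a unique gcd with n, and among the k's with gcd(k, n) = n/d there are phi(d) of them). So the sum equals 130. We also verify directly:
Divisors of 130: 1, 2, 5, 10, 13, 26, 65, 130.
phi values: 1, 1, 4, 4, 12, 12, 48, 48.
Sum = 130.

130


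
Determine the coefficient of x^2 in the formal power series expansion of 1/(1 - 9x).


The geometric series identity gives 1/(1 - c x) = sum_{k>=0} c^k x^k, so the coefficient of x^k is c^k.
Here c = 9 and k = 2.
Computing: 9^2 = 81

81


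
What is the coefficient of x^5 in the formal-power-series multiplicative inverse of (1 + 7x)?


The inverse is 1/(1 + 7x). Apply the geometric identity 1/(1 - y) = sum_{k>=0} y^k with y = -7x:
1/(1 + 7x) = sum_{k>=0} (-7)^k x^k.
So the coefficient of x^5 is (-7)^5 = -16807.

-16807


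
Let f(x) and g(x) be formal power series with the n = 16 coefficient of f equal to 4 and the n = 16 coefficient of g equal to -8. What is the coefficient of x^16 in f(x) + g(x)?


Addition of formal power series is termwise.
The coefficient of x^16 in f + g = 4 + -8
= -4

-4


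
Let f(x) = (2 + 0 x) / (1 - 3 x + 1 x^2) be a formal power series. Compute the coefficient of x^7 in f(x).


Write f(x) = sum_{k>=0} a_k x^k. Multiplying both sides by 1 - 3 x + 1 x^2 gives
(1 - 3 x + 1 x^2) sum_{k>=0} a_k x^k = 2 + 0 x.
Matching coefficients:
 x^0: a_0 = 2
 x^1: a_1 - 3 a_0 = 0  =>  a_1 = 3*2 + 0 = 6
 x^k (k >= 2): a_k = 3 a_{k-1} - 1 a_{k-2}.
Iterating: a_2 = 16, a_3 = 42, a_4 = 110, a_5 = 288, a_6 = 754, a_7 = 1974.
So the coefficient of x^7 is 1974.

1974


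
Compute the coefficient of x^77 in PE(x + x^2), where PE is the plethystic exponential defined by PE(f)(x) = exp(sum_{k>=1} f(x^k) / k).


With f(x) = x + x^2, the exponent is sum_{k>=1} (x^k + x^(2k)) / k = -ln(1 - x) - ln(1 - x^2). Exponentiating:
PE(x + x^2) = 1 / ((1 - x)(1 - x^2)).
This is the generating function for partitions of n into parts of size 1 or 2. The number of 2's can be any j in 0..38, and the rest are 1's, so
[x^77] = floor(77/2) + 1 = 39.

39


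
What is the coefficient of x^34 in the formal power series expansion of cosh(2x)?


The Maclaurin series is cosh(t) = sum_{m>=0} t^(2m) / (2m)!, so substituting t = 2x, only even powers of x are nonzero, with coefficient of x^(2m) equal to 2^(2m) / (2m)!.
For x^34 the coefficient is 2^34/34! = 17179869184/295232799039604140847618609643520000000 = 4/68739242628124575327993046875.

4/68739242628124575327993046875


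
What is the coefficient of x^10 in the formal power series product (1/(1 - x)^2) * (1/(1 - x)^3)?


Combine the factors: (1/(1 - x)^2) * (1/(1 - x)^3) = 1/(1 - x)^5.
Then use 1/(1 - x)^r = sum_{k>=0} C(k + r - 1, r - 1) x^k with r = 5 and k = 10:
C(14, 4) = 1001.

1001


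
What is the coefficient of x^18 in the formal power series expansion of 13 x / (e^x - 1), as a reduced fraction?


The exponential generating function for Bernoulli numbers is
x / (e^x - 1) = sum_{k>=0} B_k x^k / k!.
So the coefficient of x^18 in 13 x / (e^x - 1) is 13 B_18 / 18!.
Computing: B_18 = 43867/798, 18! = 6402373705728000, giving
13 * 43867/798 / 6402373705728000 = 43867/393007247474688000.

43867/393007247474688000


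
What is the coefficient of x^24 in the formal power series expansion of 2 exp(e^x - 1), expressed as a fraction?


exp(e^x - 1) is the exponential generating function for the Bell numbers Bell_k: exp(e^x - 1) = sum_{k>=0} Bell_k x^k / k!.
So the coefficient of x^24 in 2 exp(e^x - 1) is 2 Bell_24 / 24!.
Computing: Bell_24 = 445958869294805289 and 24! = 620448401733239439360000, giving
2 * 445958869294805289/620448401733239439360000 = 148652956431601763/103408066955539906560000.

148652956431601763/103408066955539906560000


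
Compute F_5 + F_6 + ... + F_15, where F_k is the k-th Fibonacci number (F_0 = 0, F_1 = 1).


Use the identity sum_{k=0}^{N} F_k = F_{N+2} - 1 (which follows from F_{k+2} - F_{k+1} = F_k). Then
sum_{k=5}^{15} F_k = (F_{17} - 1) - (F_{6} - 1) = F_{17} - F_{6}.
Computing: F_{17} = 1597, F_{6} = 8, so
Sum = 1597 - 8 = 1589.

1589


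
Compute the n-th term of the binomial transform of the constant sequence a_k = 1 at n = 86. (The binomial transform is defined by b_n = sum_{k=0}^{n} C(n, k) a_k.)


With a_k = 1 for all k, b_n = sum_{k=0}^{n} C(n, k) = 2^n by the binomial theorem.
For n = 86: 2^86 = 77371252455336267181195264.

77371252455336267181195264


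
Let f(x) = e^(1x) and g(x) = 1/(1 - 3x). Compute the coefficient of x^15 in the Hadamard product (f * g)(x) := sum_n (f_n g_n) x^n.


Expanding: f_k = 1^k/k! (from e^(1x)) and g_k = 3^k (from 1/(1 - 3x)). So the Hadamard coefficient (f * g)_k = 1^k 3^k / k! = (3)^k / k!.
For k = 15: 3^15/15! = 14348907/1307674368000 = 19683/1793792000.

19683/1793792000


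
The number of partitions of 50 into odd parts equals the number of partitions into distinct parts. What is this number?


Computing partitions of 50 into odd parts (1, 3, 5, ...):
Using the generating function prod_{k>=0} 1/(1-x^(2k+1)),
the count is 3658

3658


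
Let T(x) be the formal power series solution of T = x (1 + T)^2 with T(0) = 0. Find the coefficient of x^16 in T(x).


Apply the Lagrange inversion formula: if T = x * phi(T) with phi(t) = (1 + t)^2, then [x^n] T = (1/n) [t^(n-1)] phi(t)^n = (1/n) [t^(n-1)] (1 + t)^(2n) = (1/n) C(2n, n-1).
Using the identity C(2n, n-1) = C(2n, n) * n / (n+1), the unscaled factor equals C(2n, n) / (n+1) = C_n, the n-th Catalan number.
For n = 16: C_16 = C(32, 16) / 17 = 601080390/17 = 35357670 = 35357670.

35357670


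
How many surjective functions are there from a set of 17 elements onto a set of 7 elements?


By inclusion-exclusion on which target elements are missed, the number of surjections from an n-set onto a k-set is
surj(n, k) = sum_{j=0}^{k} (-1)^j C(k, j) (k - j)^n.
Equivalently surj(n, k) = k! * S(n, k), where S(n, k) is the Stirling number of the second kind.
For n = 17, k = 7:
S(17, 7) = 25708104786, so
surj = 7! * 25708104786 = 5040 * 25708104786 = 129568848121440.

129568848121440


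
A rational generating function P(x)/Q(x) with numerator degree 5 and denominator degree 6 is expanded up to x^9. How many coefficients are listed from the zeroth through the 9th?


Expanding up to x^9 gives the coefficients for x^0, x^1, ..., x^9.
That is 9 + 1 = 10 coefficients in total.

10


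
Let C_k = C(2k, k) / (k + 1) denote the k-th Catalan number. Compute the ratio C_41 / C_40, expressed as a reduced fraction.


Using C_k = (2k)! / (k! (k+1)!), the ratio C_{k+1}/C_k simplifies to
C_{k+1}/C_k = [(2k+2)! / ((k+1)! (k+2)!)] * [k! (k+1)! / (2k)!]
 = (2k+2)(2k+1) / ((k+1)(k+2)) = 2(2k+1) / (k+2).
For k = 40: 2(2*40 + 1) / (40 + 2) = 162/42 = 27/7.

27/7


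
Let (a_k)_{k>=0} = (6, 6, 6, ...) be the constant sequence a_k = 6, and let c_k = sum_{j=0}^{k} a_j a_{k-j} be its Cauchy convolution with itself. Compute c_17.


Since a_j = 6 for all j >= 0, the convolution sum becomes
c_k = sum_{j=0}^{k} 6 * 6 = 36 * (k + 1).
Equivalently, the generating function of (a_k) is 6/(1 - x) and its square is 36/(1 - x)^2 = sum_{k>=0} 36(k + 1) x^k.
For k = 17: 36 * 18 = 648.

648


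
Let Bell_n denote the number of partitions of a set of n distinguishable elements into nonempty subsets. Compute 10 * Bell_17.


Bell_17 can be computed from the Bell triangle or from Dobinski's identity Bell_n = (1/e) * sum_{k>=0} k^n / k!.
Computing Bell_17 = 82864869804.
Then 10 * 82864869804 = 828648698040.

828648698040


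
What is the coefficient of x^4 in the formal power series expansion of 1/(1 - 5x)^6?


The general identity 1/(1 - c x)^r = sum_{k>=0} c^k C(k + r - 1, r - 1) x^k follows by substituting y = c x into 1/(1 - y)^r = sum_{k>=0} C(k + r - 1, r - 1) y^k.
For c = 5, r = 6, k = 4:
5^4 * C(9, 5) = 625 * 126 = 78750.

78750


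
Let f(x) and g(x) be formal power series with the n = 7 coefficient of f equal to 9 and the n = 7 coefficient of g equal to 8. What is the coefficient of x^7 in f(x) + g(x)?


Addition of formal power series is termwise.
The coefficient of x^7 in f + g = 9 + 8
= 17

17


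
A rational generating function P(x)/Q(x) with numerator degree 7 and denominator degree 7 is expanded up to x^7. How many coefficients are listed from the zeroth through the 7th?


Expanding up to x^7 gives the coefficients for x^0, x^1, ..., x^7.
That is 7 + 1 = 8 coefficients in total.

8


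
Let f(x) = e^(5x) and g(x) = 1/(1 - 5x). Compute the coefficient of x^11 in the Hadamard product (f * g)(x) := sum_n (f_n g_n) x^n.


Expanding: f_k = 5^k/k! (from e^(5x)) and g_k = 5^k (from 1/(1 - 5x)). So the Hadamard coefficient (f * g)_k = 5^k 5^k / k! = (25)^k / k!.
For k = 11: 25^11/11! = 2384185791015625/39916800 = 95367431640625/1596672.

95367431640625/1596672


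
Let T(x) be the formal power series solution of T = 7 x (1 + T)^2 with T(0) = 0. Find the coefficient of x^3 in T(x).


Apply the Lagrange inversion formula: if T = 7 x * phi(T) with phi(t) = (1 + t)^2, then [x^n] T = 7^n * (1/n) [t^(n-1)] phi(t)^n = 7^n * (1/n) [t^(n-1)] (1 + t)^(2n) = 7^n * (1/n) C(2n, n-1).
Using the identity C(2n, n-1) = C(2n, n) * n / (n+1), the unscaled factor equals C(2n, n) / (n+1) = C_n, the n-th Catalan number.
For n = 3: C_3 = C(6, 3) / 4 = 20/4 = 5.
With the 7^3 = 343 factor, the coefficient is 343 * 5 = 1715.

1715


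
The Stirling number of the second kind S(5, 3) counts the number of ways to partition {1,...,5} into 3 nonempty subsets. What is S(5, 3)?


Using the explicit formula S(n,k) = (1/k!) sum_{j=0}^{k} (-1)^(k-j) C(k,j) j^n:
S(5, 3) = 25
Equivalently, S(n,k) is n! times the coefficient of x^n in the EGF (e^x - 1)^k / k!.

25


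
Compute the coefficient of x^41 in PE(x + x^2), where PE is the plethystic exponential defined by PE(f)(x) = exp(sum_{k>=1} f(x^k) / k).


With f(x) = x + x^2, the exponent is sum_{k>=1} (x^k + x^(2k)) / k = -ln(1 - x) - ln(1 - x^2). Exponentiating:
PE(x + x^2) = 1 / ((1 - x)(1 - x^2)).
This is the generating function for partitions of n into parts of size 1 or 2. The number of 2's can be any j in 0..20, and the rest are 1's, so
[x^41] = floor(41/2) + 1 = 21.

21


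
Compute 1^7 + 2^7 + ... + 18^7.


This power sum has a closed form given by Faulhaber's formula
sum_{k=1}^{m} k^p = (1 / (p + 1)) * sum_{j=0}^{p} C(p + 1, j) B_j m^(p + 1 - j),
but for small m direct computation is fastest:
1 + 128 + 2187 + 16384 + 78125 + 279936 + 823543 + 2097152 + 4782969 + 10000000 + 19487171 + 35831808 + 62748517 + 105413504 + 170859375 + 268435456 + 410338673 + 612220032 = 1703414961.

1703414961


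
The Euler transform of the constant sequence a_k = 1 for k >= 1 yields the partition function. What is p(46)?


The Euler transform converts the sequence a_k = 1 into the number of integer partitions.
Using the recurrence or dynamic programming:
p(46) = 105558

105558


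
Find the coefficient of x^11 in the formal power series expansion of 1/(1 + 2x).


Write 1/(1 + c x) = 1/(1 - (-c) x) and apply the geometric-series identity
1/(1 - y) = sum_{k>=0} y^k to get 1/(1 + c x) = sum_{k>=0} (-c)^k x^k.
So the coefficient of x^k is (-c)^k = (-1)^k * c^k.
Here c = 2 and k = 11:
(-2)^11 = -1 * 2048 = -2048

-2048


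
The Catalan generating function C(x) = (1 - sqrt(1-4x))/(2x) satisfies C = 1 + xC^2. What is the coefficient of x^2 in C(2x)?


Substituting x -> 2x scales the n-th coefficient by 2^n, so [x^2] C(2x) = 2^2 * C_2.
C_2 = C(2*2, 2)/(3) = 6/3 = 2.
So 2^2 * 2 = 4 * 2 = 8.

8


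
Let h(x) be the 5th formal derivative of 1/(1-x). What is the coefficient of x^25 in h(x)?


Differentiating 5 times: d^5/dx^5 [1/(1-x)] = 5!/(1-x)^6.
The expansion 1/(1-x)^6 = sum_{k>=0} C(k+5, 5) x^k, so the coefficient of x^n in 5!/(1-x)^6 is 5! * C(n+5, 5).
For n = 25: 120 * C(30, 5) = 120 * 142506 = 17100720

17100720


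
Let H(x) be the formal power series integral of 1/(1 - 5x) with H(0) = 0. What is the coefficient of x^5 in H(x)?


1/(1 - 5x) = sum_{k>=0} 5^k x^k. Integrating termwise with H(0) = 0:
H(x) = sum_{k>=0} 5^k x^(k+1) / (k+1) = sum_{m>=1} 5^(m-1) x^m / m.
For m = 5: 5^4/5 = 625/5 = 125.

125


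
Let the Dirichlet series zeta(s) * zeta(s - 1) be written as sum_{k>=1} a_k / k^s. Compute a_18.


Convolution gives a_k = sum_{d | k} d * 1 = sum_{d | k} d = sigma(k), the sum of positive divisors of k.
For k = 18, the divisors are 1, 2, 3, 6, 9, 18, so
sigma(18) = 1 + 2 + 3 + 6 + 9 + 18 = 39.

39


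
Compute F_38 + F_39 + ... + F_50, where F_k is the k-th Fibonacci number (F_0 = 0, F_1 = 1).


Use the identity sum_{k=0}^{N} F_k = F_{N+2} - 1 (which follows from F_{k+2} - F_{k+1} = F_k). Then
sum_{k=38}^{50} F_k = (F_{52} - 1) - (F_{39} - 1) = F_{52} - F_{39}.
Computing: F_{52} = 32951280099, F_{39} = 63245986, so
Sum = 32951280099 - 63245986 = 32888034113.

32888034113


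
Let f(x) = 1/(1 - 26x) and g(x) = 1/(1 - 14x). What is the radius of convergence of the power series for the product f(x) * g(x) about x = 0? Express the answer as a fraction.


The radius of 1/(1 - 26x) is 1/26 (nearest singularity at x = 1/26), and the radius of 1/(1 - 14x) is 1/14.
The product f(x)*g(x) = 1/((1 - 26x)(1 - 14x)) has singularities at both 1/26 and 1/14, so its radius of convergence is the distance to the nearest one:
min(1/26, 1/14) = 1/26.

1/26


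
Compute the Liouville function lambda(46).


The Liouville function is lambda(k) = (-1)^Omega(k), where Omega(k) counts the prime factors of k with multiplicity.
Factoring: 46 = 2 * 23, so Omega(46) = 2.
lambda(46) = (-1)^2 = 1.

1


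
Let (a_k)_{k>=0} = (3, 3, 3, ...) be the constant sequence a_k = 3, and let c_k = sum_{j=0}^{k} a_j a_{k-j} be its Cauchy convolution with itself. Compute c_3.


Since a_j = 3 for all j >= 0, the convolution sum becomes
c_k = sum_{j=0}^{k} 3 * 3 = 9 * (k + 1).
Equivalently, the generating function of (a_k) is 3/(1 - x) and its square is 9/(1 - x)^2 = sum_{k>=0} 9(k + 1) x^k.
For k = 3: 9 * 4 = 36.

36


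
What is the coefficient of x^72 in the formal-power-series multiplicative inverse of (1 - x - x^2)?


Let the inverse be f(x) = sum_{k>=0} a_k x^k. From f(x) * (1 - x - x^2) = 1 and matching coefficients:
 x^0: a_0 = 1.
 x^1: a_1 - a_0 = 0, so a_1 = 1.
 x^k (k >= 2): a_k - a_{k-1} - a_{k-2} = 0, i.e. a_k = a_{k-1} + a_{k-2}.
This is the Fibonacci-type recurrence shifted so that a_0 = a_1 = 1.
Iterating: a_0=1, a_1=1, a_2=2, a_3=3, a_4=5, a_5=8, a_6=13, a_7=21, a_8=34, a_9=55, ...
a_72 = 806515533049393.

806515533049393


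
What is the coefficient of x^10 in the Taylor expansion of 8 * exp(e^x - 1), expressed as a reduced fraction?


exp(e^x - 1) = sum_{k>=0} Bell_k x^k / k!, where Bell_k is the k-th Bell number.
So the coefficient of x^10 is 8 * Bell_10 / 10!.
Computing: Bell_10 = 115975 and 10! = 3628800, giving
8 * 115975/3628800 = 4639/18144.

4639/18144


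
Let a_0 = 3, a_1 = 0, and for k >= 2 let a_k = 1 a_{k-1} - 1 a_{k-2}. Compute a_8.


Iterating the recurrence forward:
a_0 = 3
a_1 = 0
a_2 = 1*0 - 1*3 = -3
a_3 = 1*-3 - 1*0 = -3
a_4 = 1*-3 - 1*-3 = 0
a_5 = 1*0 - 1*-3 = 3
a_6 = 1*3 - 1*0 = 3
a_7 = 1*3 - 1*3 = 0
a_8 = 1*0 - 1*3 = -3
So a_8 = -3.

-3


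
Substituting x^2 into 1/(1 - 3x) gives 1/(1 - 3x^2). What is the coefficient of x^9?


Since 1/(1 - 3x^2) only has even powers of x,
the coefficient of x^9 (odd) is 0.

0


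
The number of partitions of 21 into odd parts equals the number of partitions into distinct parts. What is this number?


Computing partitions of 21 into odd parts (1, 3, 5, ...):
Using the generating function prod_{k>=0} 1/(1-x^(2k+1)),
the count is 76

76


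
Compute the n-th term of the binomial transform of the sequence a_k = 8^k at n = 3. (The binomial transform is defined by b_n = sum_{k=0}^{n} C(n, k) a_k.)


With a_k = 8^k, b_n = sum_{k=0}^{n} C(n, k) 8^k = (1 + 8)^n by the binomial theorem.
For n = 3: (1 + 8)^3 = 9^3 = 729.

729


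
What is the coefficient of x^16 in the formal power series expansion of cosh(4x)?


The Maclaurin series is cosh(t) = sum_{m>=0} t^(2m) / (2m)!, so substituting t = 4x, only even powers of x are nonzero, with coefficient of x^(2m) equal to 4^(2m) / (2m)!.
For x^16 the coefficient is 4^16/16! = 4294967296/20922789888000 = 131072/638512875.

131072/638512875


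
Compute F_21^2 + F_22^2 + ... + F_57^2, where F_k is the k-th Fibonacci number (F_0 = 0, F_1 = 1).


There is a standard identity sum_{k=0}^{N} F_k^2 = F_N * F_{N+1} (proved inductively from the telescoping relation F_k^2 = F_k F_{k+1} - F_{k-1} F_k). Then
sum_{k=21}^{57} F_k^2 = F_57 F_58 - F_20 F_21.
Computing: F_57 = 365435296162, F_58 = 591286729879, F_20 = 6765, F_21 = 10946.
Sum = 365435296162 * 591286729879 - 6765 * 10946 = 216077041249992785374708.

216077041249992785374708


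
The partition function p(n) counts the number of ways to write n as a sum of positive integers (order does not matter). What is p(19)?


Using the generating function prod_{k>=1} 1/(1-x^k), we compute p(19).
By dynamic programming over parts 1 through 19:
p(19) = 490

490


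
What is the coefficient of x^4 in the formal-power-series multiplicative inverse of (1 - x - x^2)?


Let the inverse be f(x) = sum_{k>=0} a_k x^k. From f(x) * (1 - x - x^2) = 1 and matching coefficients:
 x^0: a_0 = 1.
 x^1: a_1 - a_0 = 0, so a_1 = 1.
 x^k (k >= 2): a_k - a_{k-1} - a_{k-2} = 0, i.e. a_k = a_{k-1} + a_{k-2}.
This is the Fibonacci-type recurrence shifted so that a_0 = a_1 = 1.
Iterating: a_0=1, a_1=1, a_2=2, a_3=3, a_4=5
a_4 = 5.

5


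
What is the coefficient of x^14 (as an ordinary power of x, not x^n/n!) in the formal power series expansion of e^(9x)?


The exponential series is e^y = sum_{k>=0} y^k / k!. Substituting y = 9x gives
e^(9x) = sum_{k>=0} 9^k x^k / k!.
So the coefficient of x^n is a^n/n! with a = 9, n = 14:
9^14 / 14! = 22876792454961/87178291200 = 94143178827/358758400

94143178827/358758400


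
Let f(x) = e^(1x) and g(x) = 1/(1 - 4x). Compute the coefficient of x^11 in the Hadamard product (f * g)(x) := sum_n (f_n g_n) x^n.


Expanding: f_k = 1^k/k! (from e^(1x)) and g_k = 4^k (from 1/(1 - 4x)). So the Hadamard coefficient (f * g)_k = 1^k 4^k / k! = (4)^k / k!.
For k = 11: 4^11/11! = 4194304/39916800 = 16384/155925.

16384/155925


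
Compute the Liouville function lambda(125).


The Liouville function is lambda(k) = (-1)^Omega(k), where Omega(k) counts the prime factors of k with multiplicity.
Factoring: 125 = 5 * 5 * 5, so Omega(125) = 3.
lambda(125) = (-1)^3 = -1.

-1


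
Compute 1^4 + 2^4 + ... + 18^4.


This power sum has a closed form given by Faulhaber's formula
sum_{k=1}^{m} k^p = (1 / (p + 1)) * sum_{j=0}^{p} C(p + 1, j) B_j m^(p + 1 - j),
but for small m direct computation is fastest:
1 + 16 + 81 + 256 + 625 + 1296 + 2401 + 4096 + 6561 + 10000 + 14641 + 20736 + 28561 + 38416 + 50625 + 65536 + 83521 + 104976 = 432345.

432345


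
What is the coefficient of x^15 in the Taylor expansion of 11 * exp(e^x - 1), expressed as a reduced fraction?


exp(e^x - 1) = sum_{k>=0} Bell_k x^k / k!, where Bell_k is the k-th Bell number.
So the coefficient of x^15 is 11 * Bell_15 / 15!.
Computing: Bell_15 = 1382958545 and 15! = 1307674368000, giving
11 * 1382958545/1307674368000 = 276591709/23775897600.

276591709/23775897600


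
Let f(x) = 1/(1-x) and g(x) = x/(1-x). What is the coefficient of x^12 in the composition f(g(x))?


First simplify the composition: f(g(x)) = 1/(1 - x/(1-x)) = (1-x)/((1-x) - x) = (1-x)/(1-2x).
Now extract the coefficient. Write (1-x)/(1-2x) = 1/(1-2x) - x/(1-2x).
The coefficient of x^n in 1/(1-2x) is 2^n, and in x/(1-2x) is 2^(n-1) (for n >= 1).
So the coefficient of x^12 is 2^12 - 2^11 = 4096 - 2048 = 2048.

2048


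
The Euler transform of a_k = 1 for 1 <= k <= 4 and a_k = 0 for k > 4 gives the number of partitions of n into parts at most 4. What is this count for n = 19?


Partitions of 19 into parts at most 4:
Using generating function (1-x)^(-1)(1-x^2)^(-1)...(1-x^4)^(-1),
the coefficient of x^19 = 94

94


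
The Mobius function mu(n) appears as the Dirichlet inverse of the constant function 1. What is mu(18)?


18 has a squared prime factor, so mu(18) = 0.
Factorization reveals a repeated prime.

0


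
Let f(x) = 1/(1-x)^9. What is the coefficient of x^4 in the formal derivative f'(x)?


Differentiate: d/dx [ 1/(1-x)^r ] = r / (1-x)^(r+1).
Here r = 9, so f'(x) = 9 / (1-x)^10.
The expansion of 1/(1-x)^(r+1) has coefficient of x^n equal to C(n+r, r).
So the coefficient of x^4 in f'(x) is
9 * C(13, 9) = 9 * 715 = 6435

6435


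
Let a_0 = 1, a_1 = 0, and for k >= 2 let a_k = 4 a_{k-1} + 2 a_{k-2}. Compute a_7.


Iterating the recurrence forward:
a_0 = 1
a_1 = 0
a_2 = 4*0 + 2*1 = 2
a_3 = 4*2 + 2*0 = 8
a_4 = 4*8 + 2*2 = 36
a_5 = 4*36 + 2*8 = 160
a_6 = 4*160 + 2*36 = 712
a_7 = 4*712 + 2*160 = 3168
So a_7 = 3168.

3168


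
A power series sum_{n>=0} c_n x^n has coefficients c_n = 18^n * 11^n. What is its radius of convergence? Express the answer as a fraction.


By the root test (Cauchy-Hadamard), the radius is R = 1 / limsup_n |c_n|^(1/n).
Here |c_n|^(1/n) = (18^n * 11^n)^(1/n) = 18 * 11 = 198 for all n.
So R = 1/198 = 1/198.

1/198


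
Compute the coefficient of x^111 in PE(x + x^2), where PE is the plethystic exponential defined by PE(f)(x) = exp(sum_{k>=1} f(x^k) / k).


With f(x) = x + x^2, the exponent is sum_{k>=1} (x^k + x^(2k)) / k = -ln(1 - x) - ln(1 - x^2). Exponentiating:
PE(x + x^2) = 1 / ((1 - x)(1 - x^2)).
This is the generating function for partitions of n into parts of size 1 or 2. The number of 2's can be any j in 0..55, and the rest are 1's, so
[x^111] = floor(111/2) + 1 = 56.

56


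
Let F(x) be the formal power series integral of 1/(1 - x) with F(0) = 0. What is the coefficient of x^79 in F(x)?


1/(1 - x) = sum_{k>=0} x^k. Integrating termwise and using F(0) = 0 gives
F(x) = sum_{k>=0} x^(k+1) / (k+1) = sum_{m>=1} x^m / m = -ln(1 - x).
So the coefficient of x^79 is 1/79 = 1/79.

1/79


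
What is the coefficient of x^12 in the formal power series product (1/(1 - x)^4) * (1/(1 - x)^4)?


Combine the factors: (1/(1 - x)^4) * (1/(1 - x)^4) = 1/(1 - x)^8.
Then use 1/(1 - x)^r = sum_{k>=0} C(k + r - 1, r - 1) x^k with r = 8 and k = 12:
C(19, 7) = 50388.

50388


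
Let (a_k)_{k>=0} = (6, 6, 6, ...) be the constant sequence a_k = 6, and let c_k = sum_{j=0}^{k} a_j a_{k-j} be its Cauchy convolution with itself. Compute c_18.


Since a_j = 6 for all j >= 0, the convolution sum becomes
c_k = sum_{j=0}^{k} 6 * 6 = 36 * (k + 1).
Equivalently, the generating function of (a_k) is 6/(1 - x) and its square is 36/(1 - x)^2 = sum_{k>=0} 36(k + 1) x^k.
For k = 18: 36 * 19 = 684.

684


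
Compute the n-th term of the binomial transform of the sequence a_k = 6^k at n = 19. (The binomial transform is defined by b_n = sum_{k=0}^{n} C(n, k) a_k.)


With a_k = 6^k, b_n = sum_{k=0}^{n} C(n, k) 6^k = (1 + 6)^n by the binomial theorem.
For n = 19: (1 + 6)^19 = 7^19 = 11398895185373143.

11398895185373143


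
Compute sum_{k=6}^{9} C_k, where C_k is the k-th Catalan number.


C_6 through C_9: 132, 429, 1430, 4862
Sum = 132 + 429 + 1430 + 4862
= 6853

6853


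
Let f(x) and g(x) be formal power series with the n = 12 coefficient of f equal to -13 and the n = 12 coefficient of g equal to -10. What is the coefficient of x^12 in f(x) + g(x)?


Addition of formal power series is termwise.
The coefficient of x^12 in f + g = -13 + -10
= -23

-23


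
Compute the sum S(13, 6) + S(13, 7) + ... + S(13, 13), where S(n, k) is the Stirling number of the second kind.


By definition, S(n, k) counts partitions of an n-set into exactly k nonempty blocks.
Computing row n = 13 for k = 6..13:
S(13, k): 9321312, 5715424, 1899612, 359502, 39325, 2431, 78, 1
Sum = 17337685.

17337685


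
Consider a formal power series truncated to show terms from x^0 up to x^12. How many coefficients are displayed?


From x^0 to x^12 inclusive, the count is 12 - 0 + 1 = 13.

13


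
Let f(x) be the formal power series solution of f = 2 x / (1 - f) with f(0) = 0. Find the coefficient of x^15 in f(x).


Apply Lagrange inversion: f = 2 x * phi(f) with phi(t) = 1/(1 - t), so
[x^n] f = 2^n * (1/n) [t^(n-1)] phi(t)^n = 2^n * (1/n) [t^(n-1)] (1 - t)^(-n) = 2^n * (1/n) C(2n - 2, n - 1) = 2^n * C_{n-1}.
For n = 15: C_14 = C(28, 14) / 15 = 40116600/15 = 2674440.
With the 2^15 = 32768 factor, the coefficient is 32768 * 2674440 = 87636049920.

87636049920


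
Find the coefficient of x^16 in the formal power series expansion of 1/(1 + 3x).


Write 1/(1 + c x) = 1/(1 - (-c) x) and apply the geometric-series identity
1/(1 - y) = sum_{k>=0} y^k to get 1/(1 + c x) = sum_{k>=0} (-c)^k x^k.
So the coefficient of x^k is (-c)^k = (-1)^k * c^k.
Here c = 3 and k = 16:
(-3)^16 = 1 * 43046721 = 43046721

43046721


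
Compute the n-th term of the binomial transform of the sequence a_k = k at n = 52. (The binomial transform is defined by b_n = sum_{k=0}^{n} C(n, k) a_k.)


With a_k = k, b_n = sum_{k=0}^{n} C(n, k) k. Using k * C(n, k) = n * C(n-1, k-1) gives b_n = n * sum_{k>=1} C(n-1, k-1) = n * 2^(n-1).
For n = 52: 52 * 2^51 = 52 * 2251799813685248 = 117093590311632896.

117093590311632896


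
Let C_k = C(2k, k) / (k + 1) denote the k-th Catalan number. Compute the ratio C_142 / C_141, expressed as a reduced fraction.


Using C_k = (2k)! / (k! (k+1)!), the ratio C_{k+1}/C_k simplifies to
C_{k+1}/C_k = [(2k+2)! / ((k+1)! (k+2)!)] * [k! (k+1)! / (2k)!]
 = (2k+2)(2k+1) / ((k+1)(k+2)) = 2(2k+1) / (k+2).
For k = 141: 2(2*141 + 1) / (141 + 2) = 566/143 = 566/143.

566/143


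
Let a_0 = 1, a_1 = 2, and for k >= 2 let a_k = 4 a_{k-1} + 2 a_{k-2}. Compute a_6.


Iterating the recurrence forward:
a_0 = 1
a_1 = 2
a_2 = 4*2 + 2*1 = 10
a_3 = 4*10 + 2*2 = 44
a_4 = 4*44 + 2*10 = 196
a_5 = 4*196 + 2*44 = 872
a_6 = 4*872 + 2*196 = 3880
So a_6 = 3880.

3880


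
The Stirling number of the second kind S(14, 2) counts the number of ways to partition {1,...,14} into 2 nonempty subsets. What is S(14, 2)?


Using the explicit formula S(n,k) = (1/k!) sum_{j=0}^{k} (-1)^(k-j) C(k,j) j^n:
S(14, 2) = 8191
Equivalently, S(n,k) is n! times the coefficient of x^n in the EGF (e^x - 1)^k / k!.

8191


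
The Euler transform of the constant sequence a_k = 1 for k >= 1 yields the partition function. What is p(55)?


The Euler transform converts the sequence a_k = 1 into the number of integer partitions.
Using the recurrence or dynamic programming:
p(55) = 451276

451276


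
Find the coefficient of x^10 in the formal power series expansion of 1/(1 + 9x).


Write 1/(1 + c x) = 1/(1 - (-c) x) and apply the geometric-series identity
1/(1 - y) = sum_{k>=0} y^k to get 1/(1 + c x) = sum_{k>=0} (-c)^k x^k.
So the coefficient of x^k is (-c)^k = (-1)^k * c^k.
Here c = 9 and k = 10:
(-9)^10 = 1 * 3486784401 = 3486784401

3486784401
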